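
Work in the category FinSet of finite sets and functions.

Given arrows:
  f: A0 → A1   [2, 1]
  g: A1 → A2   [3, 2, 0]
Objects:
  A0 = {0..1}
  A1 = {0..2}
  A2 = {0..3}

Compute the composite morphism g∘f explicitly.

  0 f→2 g→0
  1 f→1 g→2
⟦path⟧: [0, 2]

Answer: [0, 2]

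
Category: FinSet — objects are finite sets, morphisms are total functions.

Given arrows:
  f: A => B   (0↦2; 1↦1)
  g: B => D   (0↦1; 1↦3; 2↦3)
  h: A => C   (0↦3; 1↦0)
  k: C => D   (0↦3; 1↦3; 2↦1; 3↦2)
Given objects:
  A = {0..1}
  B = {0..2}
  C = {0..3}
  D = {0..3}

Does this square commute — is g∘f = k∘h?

Along f;g (path 1):
  0 f=>2 g=>3
  1 f=>1 g=>3
  ⟦path⟧₁ = (0↦3; 1↦3)
Along h;k (path 2):
  0 h=>3 k=>2
  1 h=>0 k=>3
  ⟦path⟧₂ = (0↦2; 1↦3)
Equal? differ; not commutative

Answer: DOES NOT COMMUTE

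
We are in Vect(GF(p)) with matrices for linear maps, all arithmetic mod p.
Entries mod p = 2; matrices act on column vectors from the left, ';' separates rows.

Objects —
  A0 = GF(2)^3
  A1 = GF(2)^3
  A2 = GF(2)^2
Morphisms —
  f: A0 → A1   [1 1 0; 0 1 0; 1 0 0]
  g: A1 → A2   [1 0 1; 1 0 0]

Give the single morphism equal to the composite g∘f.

Answer: [0 1 0; 1 1 0]

Trace:
  e0=(1,0,0) f→(1,0,1) g→(0,1)
  e1=(0,1,0) f→(1,1,0) g→(1,1)
  e2=(0,0,1) f→(0,0,0) g→(0,0)
result: [0 1 0; 1 1 0]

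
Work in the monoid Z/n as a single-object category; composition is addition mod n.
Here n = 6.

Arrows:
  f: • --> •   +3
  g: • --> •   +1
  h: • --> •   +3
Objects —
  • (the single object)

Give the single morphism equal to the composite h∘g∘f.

Answer: +1

Trace:
  0 +3≡3 +1≡4 +3≡1  (mod 6)
composite: +1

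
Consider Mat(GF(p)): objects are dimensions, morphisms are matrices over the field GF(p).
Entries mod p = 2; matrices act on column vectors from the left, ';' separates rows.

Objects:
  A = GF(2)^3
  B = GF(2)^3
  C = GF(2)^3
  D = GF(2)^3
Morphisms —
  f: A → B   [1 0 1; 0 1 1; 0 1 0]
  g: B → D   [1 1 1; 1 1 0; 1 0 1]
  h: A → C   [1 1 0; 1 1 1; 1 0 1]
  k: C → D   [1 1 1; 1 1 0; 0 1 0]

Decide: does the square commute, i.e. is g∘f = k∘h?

Answer: DOES NOT COMMUTE

Derivation:
1) trace f;g:
  e0=[1,0,0] f→[1,0,0] g→[1,1,1]
  e1=[0,1,0] f→[0,1,1] g→[0,1,1]
  e2=[0,0,1] f→[1,1,0] g→[0,0,1]
  composite₁ = [1 0 0; 1 1 0; 1 1 1]
2) trace h;k:
  e0=[1,0,0] h→[1,1,1] k→[1,0,1]
  e1=[0,1,0] h→[1,1,0] k→[0,0,1]
  e2=[0,0,1] h→[0,1,1] k→[0,1,1]
  composite₂ = [1 0 0; 0 0 1; 1 1 1]
Equal? differ; not commutative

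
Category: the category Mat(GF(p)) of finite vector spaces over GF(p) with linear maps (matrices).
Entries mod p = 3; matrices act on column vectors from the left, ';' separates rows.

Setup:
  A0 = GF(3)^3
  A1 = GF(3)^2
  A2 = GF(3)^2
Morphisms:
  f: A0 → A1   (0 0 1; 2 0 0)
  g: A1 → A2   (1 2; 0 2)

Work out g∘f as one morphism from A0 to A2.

  e0=⟨1,0,0⟩ f→⟨0,2⟩ g→⟨1,1⟩
  e1=⟨0,1,0⟩ f→⟨0,0⟩ g→⟨0,0⟩
  e2=⟨0,0,1⟩ f→⟨1,0⟩ g→⟨1,0⟩
result: (1 0 1; 1 0 0)

Answer: (1 0 1; 1 0 0)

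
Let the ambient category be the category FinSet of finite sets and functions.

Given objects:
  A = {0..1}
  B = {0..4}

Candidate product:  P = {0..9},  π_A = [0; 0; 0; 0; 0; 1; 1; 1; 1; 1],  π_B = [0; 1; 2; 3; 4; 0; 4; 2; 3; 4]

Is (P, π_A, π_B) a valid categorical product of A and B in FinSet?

|A|·|B| = 2·5 = 10;  |P| = 10
Check the pairing map k ↦ (π_A(k), π_B(k)):
  0 ↦ (0,0)
  1 ↦ (0,1)
  2 ↦ (0,2)
  3 ↦ (0,3)
  4 ↦ (0,4)
  5 ↦ (1,0)
  6 ↦ (1,4)
  7 ↦ (1,2)
  8 ↦ (1,3)
  9 ↦ (1,4)  ✗ repeats pair of k=6
distinct pairs in image: 9 / 10 needed
  → (1,4) hit at k=6 and k=9

Answer: NOT A VALID PRODUCT — duplicate pair at indices 9,6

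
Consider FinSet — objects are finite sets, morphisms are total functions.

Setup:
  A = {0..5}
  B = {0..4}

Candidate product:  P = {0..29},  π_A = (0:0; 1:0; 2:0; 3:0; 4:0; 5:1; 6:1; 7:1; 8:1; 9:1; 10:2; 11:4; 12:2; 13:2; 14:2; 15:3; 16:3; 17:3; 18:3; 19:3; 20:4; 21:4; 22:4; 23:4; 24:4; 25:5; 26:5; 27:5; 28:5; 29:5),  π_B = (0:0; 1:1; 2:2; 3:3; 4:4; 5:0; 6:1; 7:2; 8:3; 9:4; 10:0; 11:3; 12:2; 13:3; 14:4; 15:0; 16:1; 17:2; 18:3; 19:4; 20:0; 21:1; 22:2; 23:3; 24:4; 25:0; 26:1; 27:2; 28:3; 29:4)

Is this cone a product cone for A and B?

Answer: NOT A VALID PRODUCT — duplicate pair at indices 23,11

Work:
|A|·|B| = 6·5 = 30;  |P| = 30
Check the pairing map k ↦ (π_A(k), π_B(k)):
  0 : (0,0)
  1 : (0,1)
  2 : (0,2)
  3 : (0,3)
  4 : (0,4)
  5 : (1,0)
  6 : (1,1)
  7 : (1,2)
  8 : (1,3)
  9 : (1,4)
  10 : (2,0)
  11 : (4,3)
  12 : (2,2)
  13 : (2,3)
  14 : (2,4)
  15 : (3,0)
  16 : (3,1)
  17 : (3,2)
  18 : (3,3)
  19 : (3,4)
  20 : (4,0)
  21 : (4,1)
  22 : (4,2)
  23 : (4,3)  ✗ repeats pair of k=11
  24 : (4,4)
  25 : (5,0)
  26 : (5,1)
  27 : (5,2)
  28 : (5,3)
  29 : (5,4)
distinct pairs in image: 29 / 30 needed
  → (4,3) hit at k=11 and k=23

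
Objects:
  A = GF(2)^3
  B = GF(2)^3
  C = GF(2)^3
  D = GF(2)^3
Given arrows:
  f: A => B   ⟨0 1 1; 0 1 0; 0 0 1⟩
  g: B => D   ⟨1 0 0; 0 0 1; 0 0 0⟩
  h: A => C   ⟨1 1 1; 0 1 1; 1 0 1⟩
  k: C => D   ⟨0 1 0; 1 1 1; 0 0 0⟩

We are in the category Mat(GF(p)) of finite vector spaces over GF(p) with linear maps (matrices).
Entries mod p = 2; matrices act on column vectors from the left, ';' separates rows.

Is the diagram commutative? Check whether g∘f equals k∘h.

Along f;g (path 1):
  e0=⟨1,0,0⟩ f=>⟨0,0,0⟩ g=>⟨0,0,0⟩
  e1=⟨0,1,0⟩ f=>⟨1,1,0⟩ g=>⟨1,0,0⟩
  e2=⟨0,0,1⟩ f=>⟨1,0,1⟩ g=>⟨1,1,0⟩
  ⟦path⟧₁ = ⟨0 1 1; 0 0 1; 0 0 0⟩
Along h;k (path 2):
  e0=⟨1,0,0⟩ h=>⟨1,0,1⟩ k=>⟨0,0,0⟩
  e1=⟨0,1,0⟩ h=>⟨1,1,0⟩ k=>⟨1,0,0⟩
  e2=⟨0,0,1⟩ h=>⟨1,1,1⟩ k=>⟨1,1,0⟩
  ⟦path⟧₂ = ⟨0 1 1; 0 0 1; 0 0 0⟩
Equal? equal; square commutes

Answer: COMMUTES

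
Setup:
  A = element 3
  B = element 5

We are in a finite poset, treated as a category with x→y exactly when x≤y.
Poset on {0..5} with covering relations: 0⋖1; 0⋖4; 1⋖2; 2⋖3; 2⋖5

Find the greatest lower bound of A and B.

Answer: A∧B = 2

Work:
Lower bounds of A=3 and B=5: {0,1,2}
  0 ⊑ 2
  1 ⊑ 2
  2 ⊑ 2
glb = 2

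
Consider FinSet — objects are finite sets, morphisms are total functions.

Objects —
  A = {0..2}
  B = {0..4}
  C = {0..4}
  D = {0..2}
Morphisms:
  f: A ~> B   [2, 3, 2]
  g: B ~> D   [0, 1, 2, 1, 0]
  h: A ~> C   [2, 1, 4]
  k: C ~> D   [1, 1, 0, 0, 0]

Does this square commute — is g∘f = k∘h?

1) trace f;g:
  0 f~>2 g~>2
  1 f~>3 g~>1
  2 f~>2 g~>2
  ⟦path⟧₁ = [2, 1, 2]
2) trace h;k:
  0 h~>2 k~>0
  1 h~>1 k~>1
  2 h~>4 k~>0
  ⟦path⟧₂ = [0, 1, 0]
Equal? distinct morphisms ✗

Answer: DOES NOT COMMUTE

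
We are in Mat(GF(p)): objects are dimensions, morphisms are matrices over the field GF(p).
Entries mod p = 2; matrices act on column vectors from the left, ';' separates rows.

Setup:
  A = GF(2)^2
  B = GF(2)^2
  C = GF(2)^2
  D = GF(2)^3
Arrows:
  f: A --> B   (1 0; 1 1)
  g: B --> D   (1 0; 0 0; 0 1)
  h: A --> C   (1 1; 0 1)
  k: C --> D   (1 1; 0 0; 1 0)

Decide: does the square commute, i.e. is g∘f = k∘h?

Answer: COMMUTES

Work:
Path 1 = f;g:
  e0=[1,0] f-->[1,1] g-->[1,0,1]
  e1=[0,1] f-->[0,1] g-->[0,0,1]
  result₁ = (1 0; 0 0; 1 1)
Path 2 = h;k:
  e0=[1,0] h-->[1,0] k-->[1,0,1]
  e1=[0,1] h-->[1,1] k-->[0,0,1]
  result₂ = (1 0; 0 0; 1 1)
Equal? equal; square commutes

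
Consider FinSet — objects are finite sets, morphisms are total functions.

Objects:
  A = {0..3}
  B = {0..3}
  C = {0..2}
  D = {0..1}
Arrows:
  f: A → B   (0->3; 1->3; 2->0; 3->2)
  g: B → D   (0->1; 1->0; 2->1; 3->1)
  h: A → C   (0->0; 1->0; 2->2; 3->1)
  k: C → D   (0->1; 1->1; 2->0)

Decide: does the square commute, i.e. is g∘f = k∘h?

Along f;g (path 1):
  0 f→3 g→1
  1 f→3 g→1
  2 f→0 g→1
  3 f→2 g→1
  composite₁ = (0->1; 1->1; 2->1; 3->1)
Along h;k (path 2):
  0 h→0 k→1
  1 h→0 k→1
  2 h→2 k→0
  3 h→1 k→1
  composite₂ = (0->1; 1->1; 2->0; 3->1)
Equal? differ; not commutative

Answer: DOES NOT COMMUTE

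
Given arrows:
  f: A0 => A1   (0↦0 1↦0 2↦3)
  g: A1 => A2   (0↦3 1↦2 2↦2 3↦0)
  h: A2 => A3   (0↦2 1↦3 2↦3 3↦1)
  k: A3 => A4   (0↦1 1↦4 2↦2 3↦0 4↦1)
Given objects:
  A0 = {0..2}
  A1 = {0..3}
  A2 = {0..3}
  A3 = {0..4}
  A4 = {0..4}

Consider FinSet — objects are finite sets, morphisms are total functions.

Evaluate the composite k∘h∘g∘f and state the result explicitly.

  0 f=>0 g=>3 h=>1 k=>4
  1 f=>0 g=>3 h=>1 k=>4
  2 f=>3 g=>0 h=>2 k=>2
composite: (0↦4 1↦4 2↦2)

Answer: (0↦4 1↦4 2↦2)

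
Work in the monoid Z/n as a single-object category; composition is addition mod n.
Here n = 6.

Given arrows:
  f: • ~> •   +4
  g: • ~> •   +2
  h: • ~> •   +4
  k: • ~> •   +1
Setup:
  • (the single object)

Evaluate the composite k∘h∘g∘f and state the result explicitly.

Answer: +5

Trace:
  0 +4≡4 +2≡0 +4≡4 +1≡5  (mod 6)
composite: +5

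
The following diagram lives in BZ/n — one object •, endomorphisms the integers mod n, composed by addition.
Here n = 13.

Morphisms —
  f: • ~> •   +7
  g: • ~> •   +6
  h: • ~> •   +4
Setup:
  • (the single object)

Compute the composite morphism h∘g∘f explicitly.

  0 +7≡7 +6≡0 +4≡4  (mod 13)
result: +4

Answer: +4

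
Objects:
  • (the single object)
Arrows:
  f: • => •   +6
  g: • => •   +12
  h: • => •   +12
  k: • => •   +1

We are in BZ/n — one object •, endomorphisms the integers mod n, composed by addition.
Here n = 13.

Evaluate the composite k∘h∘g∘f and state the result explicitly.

  0 +6≡6 +12≡5 +12≡4 +1≡5  (mod 13)
result: +5

Answer: +5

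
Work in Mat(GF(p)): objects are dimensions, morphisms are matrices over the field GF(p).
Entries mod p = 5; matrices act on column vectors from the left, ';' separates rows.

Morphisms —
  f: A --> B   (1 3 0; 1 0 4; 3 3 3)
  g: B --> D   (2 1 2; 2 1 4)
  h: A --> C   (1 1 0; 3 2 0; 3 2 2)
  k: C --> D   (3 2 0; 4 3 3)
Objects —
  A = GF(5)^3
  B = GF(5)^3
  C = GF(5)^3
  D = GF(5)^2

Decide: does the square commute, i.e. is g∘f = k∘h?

Along f;g (path 1):
  e0=⟨1,0,0⟩ f-->⟨1,1,3⟩ g-->⟨4,0⟩
  e1=⟨0,1,0⟩ f-->⟨3,0,3⟩ g-->⟨2,3⟩
  e2=⟨0,0,1⟩ f-->⟨0,4,3⟩ g-->⟨0,1⟩
  result₁ = (4 2 0; 0 3 1)
Along h;k (path 2):
  e0=⟨1,0,0⟩ h-->⟨1,3,3⟩ k-->⟨4,2⟩
  e1=⟨0,1,0⟩ h-->⟨1,2,2⟩ k-->⟨2,1⟩
  e2=⟨0,0,1⟩ h-->⟨0,0,2⟩ k-->⟨0,1⟩
  result₂ = (4 2 0; 2 1 1)
Equal? NO — does not commute

Answer: DOES NOT COMMUTE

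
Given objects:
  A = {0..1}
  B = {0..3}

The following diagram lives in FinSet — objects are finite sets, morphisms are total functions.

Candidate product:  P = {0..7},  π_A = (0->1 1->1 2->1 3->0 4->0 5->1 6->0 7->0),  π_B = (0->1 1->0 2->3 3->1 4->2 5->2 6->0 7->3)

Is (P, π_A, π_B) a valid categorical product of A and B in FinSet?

Answer: VALID PRODUCT

Trace:
|A|·|B| = 2·4 = 8;  |P| = 8
Check the pairing map k ↦ (π_A(k), π_B(k)):
  0 -> (1,1)
  1 -> (1,0)
  2 -> (1,3)
  3 -> (0,1)
  4 -> (0,2)
  5 -> (1,2)
  6 -> (0,0)
  7 -> (0,3)
distinct pairs in image: 8 / 8 needed
  → bijection onto A×B; projections well-typed.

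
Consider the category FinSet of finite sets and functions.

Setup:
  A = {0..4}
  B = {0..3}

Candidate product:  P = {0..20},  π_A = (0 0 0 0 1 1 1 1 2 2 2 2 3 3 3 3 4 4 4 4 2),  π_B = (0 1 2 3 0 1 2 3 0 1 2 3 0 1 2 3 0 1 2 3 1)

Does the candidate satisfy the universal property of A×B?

Answer: NOT A VALID PRODUCT — |P|=21 ≠ |A|·|B|=20

Derivation:
|A|·|B| = 5·4 = 20;  |P| = 21
  → cardinalities differ; no bijection possible.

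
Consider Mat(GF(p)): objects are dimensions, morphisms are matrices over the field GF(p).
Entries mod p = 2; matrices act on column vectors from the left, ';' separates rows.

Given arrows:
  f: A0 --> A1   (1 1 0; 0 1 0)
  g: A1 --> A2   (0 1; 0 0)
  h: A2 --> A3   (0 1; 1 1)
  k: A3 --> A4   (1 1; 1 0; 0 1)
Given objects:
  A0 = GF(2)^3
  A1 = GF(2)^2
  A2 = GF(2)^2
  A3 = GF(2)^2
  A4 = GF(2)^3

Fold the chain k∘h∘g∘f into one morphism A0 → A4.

Answer: (0 1 0; 0 0 0; 0 1 0)

Derivation:
  e0=⟨1,0,0⟩ f-->⟨1,0⟩ g-->⟨0,0⟩ h-->⟨0,0⟩ k-->⟨0,0,0⟩
  e1=⟨0,1,0⟩ f-->⟨1,1⟩ g-->⟨1,0⟩ h-->⟨0,1⟩ k-->⟨1,0,1⟩
  e2=⟨0,0,1⟩ f-->⟨0,0⟩ g-->⟨0,0⟩ h-->⟨0,0⟩ k-->⟨0,0,0⟩
composite: (0 1 0; 0 0 0; 0 1 0)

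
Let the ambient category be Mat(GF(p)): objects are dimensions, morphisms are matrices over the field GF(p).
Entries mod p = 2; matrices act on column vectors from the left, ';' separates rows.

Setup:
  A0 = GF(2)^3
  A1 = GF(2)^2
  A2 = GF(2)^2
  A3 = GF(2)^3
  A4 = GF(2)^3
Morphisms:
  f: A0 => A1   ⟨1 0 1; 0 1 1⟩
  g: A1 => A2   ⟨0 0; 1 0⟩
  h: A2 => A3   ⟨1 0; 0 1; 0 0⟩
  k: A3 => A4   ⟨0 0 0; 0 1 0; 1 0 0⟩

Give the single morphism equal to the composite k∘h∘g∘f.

  e0=⟨1,0,0⟩ f=>⟨1,0⟩ g=>⟨0,1⟩ h=>⟨0,1,0⟩ k=>⟨0,1,0⟩
  e1=⟨0,1,0⟩ f=>⟨0,1⟩ g=>⟨0,0⟩ h=>⟨0,0,0⟩ k=>⟨0,0,0⟩
  e2=⟨0,0,1⟩ f=>⟨1,1⟩ g=>⟨0,1⟩ h=>⟨0,1,0⟩ k=>⟨0,1,0⟩
result: ⟨0 0 0; 1 0 1; 0 0 0⟩

Answer: ⟨0 0 0; 1 0 1; 0 0 0⟩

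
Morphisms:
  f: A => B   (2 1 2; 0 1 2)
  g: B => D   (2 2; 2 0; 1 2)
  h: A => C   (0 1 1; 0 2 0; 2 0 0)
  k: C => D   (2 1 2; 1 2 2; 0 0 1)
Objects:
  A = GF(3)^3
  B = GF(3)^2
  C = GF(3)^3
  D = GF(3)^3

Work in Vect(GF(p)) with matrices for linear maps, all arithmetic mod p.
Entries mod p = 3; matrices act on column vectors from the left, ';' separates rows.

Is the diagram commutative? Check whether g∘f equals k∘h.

Path 1 = f;g:
  e0=(1,0,0) f=>(2,0) g=>(1,1,2)
  e1=(0,1,0) f=>(1,1) g=>(1,2,0)
  e2=(0,0,1) f=>(2,2) g=>(2,1,0)
  ⟦path⟧₁ = (1 1 2; 1 2 1; 2 0 0)
Path 2 = h;k:
  e0=(1,0,0) h=>(0,0,2) k=>(1,1,2)
  e1=(0,1,0) h=>(1,2,0) k=>(1,2,0)
  e2=(0,0,1) h=>(1,0,0) k=>(2,1,0)
  ⟦path⟧₂ = (1 1 2; 1 2 1; 2 0 0)
Equal? YES — commutes

Answer: COMMUTES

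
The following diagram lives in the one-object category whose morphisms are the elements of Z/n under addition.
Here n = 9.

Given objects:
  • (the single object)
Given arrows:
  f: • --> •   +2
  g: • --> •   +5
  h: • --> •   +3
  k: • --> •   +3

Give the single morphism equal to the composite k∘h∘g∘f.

Answer: +4

Trace:
  0 +2≡2 +5≡7 +3≡1 +3≡4  (mod 9)
result: +4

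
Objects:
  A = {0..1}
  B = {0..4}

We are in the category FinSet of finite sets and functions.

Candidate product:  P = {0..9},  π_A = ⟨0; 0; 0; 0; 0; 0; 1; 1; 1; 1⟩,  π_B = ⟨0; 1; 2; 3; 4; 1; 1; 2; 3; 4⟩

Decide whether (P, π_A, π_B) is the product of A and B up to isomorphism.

Answer: NOT A VALID PRODUCT — duplicate pair at indices 1,5

Work:
|A|·|B| = 2·5 = 10;  |P| = 10
Check the pairing map k ↦ (π_A(k), π_B(k)):
  0 : (0,0)
  1 : (0,1)
  2 : (0,2)
  3 : (0,3)
  4 : (0,4)
  5 : (0,1)  ✗ repeats pair of k=1
  6 : (1,1)
  7 : (1,2)
  8 : (1,3)
  9 : (1,4)
distinct pairs in image: 9 / 10 needed
  → (0,1) hit at k=1 and k=5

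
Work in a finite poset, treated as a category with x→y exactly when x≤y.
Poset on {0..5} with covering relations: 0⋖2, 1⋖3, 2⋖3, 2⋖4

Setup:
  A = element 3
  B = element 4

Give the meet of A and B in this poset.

Lower bounds of A=3 and B=4: {0,2}
  0 <= 2
  2 <= 2
glb = 2

Answer: A∧B = 2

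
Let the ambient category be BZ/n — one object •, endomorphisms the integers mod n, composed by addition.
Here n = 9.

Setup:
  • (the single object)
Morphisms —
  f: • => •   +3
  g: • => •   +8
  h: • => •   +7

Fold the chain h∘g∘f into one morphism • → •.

Answer: +0

Derivation:
  0 +3≡3 +8≡2 +7≡0  (mod 9)
composite: +0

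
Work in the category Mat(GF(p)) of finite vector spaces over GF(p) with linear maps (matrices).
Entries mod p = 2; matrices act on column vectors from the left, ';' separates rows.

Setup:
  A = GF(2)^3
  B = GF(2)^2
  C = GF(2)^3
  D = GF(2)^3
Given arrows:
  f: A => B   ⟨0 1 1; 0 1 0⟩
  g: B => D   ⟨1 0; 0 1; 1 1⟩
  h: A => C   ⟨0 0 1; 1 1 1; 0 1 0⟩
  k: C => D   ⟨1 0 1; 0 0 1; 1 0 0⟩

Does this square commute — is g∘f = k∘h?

Answer: COMMUTES

Work:
Path 1 = f;g:
  e0=⟨1,0,0⟩ f=>⟨0,0⟩ g=>⟨0,0,0⟩
  e1=⟨0,1,0⟩ f=>⟨1,1⟩ g=>⟨1,1,0⟩
  e2=⟨0,0,1⟩ f=>⟨1,0⟩ g=>⟨1,0,1⟩
  ⟦path⟧₁ = ⟨0 1 1; 0 1 0; 0 0 1⟩
Path 2 = h;k:
  e0=⟨1,0,0⟩ h=>⟨0,1,0⟩ k=>⟨0,0,0⟩
  e1=⟨0,1,0⟩ h=>⟨0,1,1⟩ k=>⟨1,1,0⟩
  e2=⟨0,0,1⟩ h=>⟨1,1,0⟩ k=>⟨1,0,1⟩
  ⟦path⟧₂ = ⟨0 1 1; 0 1 0; 0 0 1⟩
Equal? equal; square commutes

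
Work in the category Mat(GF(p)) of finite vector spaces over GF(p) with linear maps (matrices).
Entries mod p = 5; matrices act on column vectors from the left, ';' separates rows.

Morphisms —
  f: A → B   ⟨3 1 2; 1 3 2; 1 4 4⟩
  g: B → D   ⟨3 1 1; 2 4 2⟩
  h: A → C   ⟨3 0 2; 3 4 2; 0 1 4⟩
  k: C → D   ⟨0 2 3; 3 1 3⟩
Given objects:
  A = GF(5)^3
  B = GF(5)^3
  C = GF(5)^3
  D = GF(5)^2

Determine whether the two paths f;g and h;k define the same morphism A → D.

Along f;g (path 1):
  e0=[1,0,0] f→[3,1,1] g→[1,2]
  e1=[0,1,0] f→[1,3,4] g→[0,2]
  e2=[0,0,1] f→[2,2,4] g→[2,0]
  composite₁ = ⟨1 0 2; 2 2 0⟩
Along h;k (path 2):
  e0=[1,0,0] h→[3,3,0] k→[1,2]
  e1=[0,1,0] h→[0,4,1] k→[1,2]
  e2=[0,0,1] h→[2,2,4] k→[1,0]
  composite₂ = ⟨1 1 1; 2 2 0⟩
Equal? distinct morphisms ✗

Answer: DOES NOT COMMUTE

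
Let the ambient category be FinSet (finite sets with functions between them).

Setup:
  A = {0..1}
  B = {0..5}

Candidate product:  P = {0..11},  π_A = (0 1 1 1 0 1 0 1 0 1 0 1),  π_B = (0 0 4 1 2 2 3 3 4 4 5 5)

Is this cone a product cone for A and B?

Answer: NOT A VALID PRODUCT — duplicate pair at indices 9,2

Trace:
|A|·|B| = 2·6 = 12;  |P| = 12
Check the pairing map k ↦ (π_A(k), π_B(k)):
  0 -> (0,0)
  1 -> (1,0)
  2 -> (1,4)
  3 -> (1,1)
  4 -> (0,2)
  5 -> (1,2)
  6 -> (0,3)
  7 -> (1,3)
  8 -> (0,4)
  9 -> (1,4)  ✗ repeats pair of k=2
  10 -> (0,5)
  11 -> (1,5)
distinct pairs in image: 11 / 12 needed
  → (1,4) hit at k=2 and k=9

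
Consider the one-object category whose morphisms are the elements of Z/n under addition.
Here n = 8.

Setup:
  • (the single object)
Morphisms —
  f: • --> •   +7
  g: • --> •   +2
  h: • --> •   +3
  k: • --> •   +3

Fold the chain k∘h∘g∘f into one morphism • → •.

Answer: +7

Trace:
  0 +7≡7 +2≡1 +3≡4 +3≡7  (mod 8)
⟦path⟧: +7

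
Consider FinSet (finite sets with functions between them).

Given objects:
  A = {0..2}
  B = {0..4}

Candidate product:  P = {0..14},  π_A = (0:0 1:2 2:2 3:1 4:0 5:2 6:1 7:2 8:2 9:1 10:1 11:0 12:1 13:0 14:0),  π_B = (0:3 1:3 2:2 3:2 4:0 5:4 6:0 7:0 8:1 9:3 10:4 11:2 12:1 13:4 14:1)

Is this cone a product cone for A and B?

Answer: VALID PRODUCT

Work:
|A|·|B| = 3·5 = 15;  |P| = 15
Check the pairing map k ↦ (π_A(k), π_B(k)):
  0 : (0,3)
  1 : (2,3)
  2 : (2,2)
  3 : (1,2)
  4 : (0,0)
  5 : (2,4)
  6 : (1,0)
  7 : (2,0)
  8 : (2,1)
  9 : (1,3)
  10 : (1,4)
  11 : (0,2)
  12 : (1,1)
  13 : (0,4)
  14 : (0,1)
distinct pairs in image: 15 / 15 needed
  → bijection onto A×B; projections well-typed.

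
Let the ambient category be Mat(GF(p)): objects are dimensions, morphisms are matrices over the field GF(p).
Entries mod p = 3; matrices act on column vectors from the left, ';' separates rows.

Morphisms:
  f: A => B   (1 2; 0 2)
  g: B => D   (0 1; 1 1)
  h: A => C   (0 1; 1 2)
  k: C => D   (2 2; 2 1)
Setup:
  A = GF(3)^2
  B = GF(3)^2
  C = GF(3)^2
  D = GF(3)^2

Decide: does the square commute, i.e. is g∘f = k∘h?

Answer: DOES NOT COMMUTE

Work:
1) trace f;g:
  e0=⟨1,0⟩ f=>⟨1,0⟩ g=>⟨0,1⟩
  e1=⟨0,1⟩ f=>⟨2,2⟩ g=>⟨2,1⟩
  ⟦path⟧₁ = (0 2; 1 1)
2) trace h;k:
  e0=⟨1,0⟩ h=>⟨0,1⟩ k=>⟨2,1⟩
  e1=⟨0,1⟩ h=>⟨1,2⟩ k=>⟨0,1⟩
  ⟦path⟧₂ = (2 0; 1 1)
Equal? NO — does not commute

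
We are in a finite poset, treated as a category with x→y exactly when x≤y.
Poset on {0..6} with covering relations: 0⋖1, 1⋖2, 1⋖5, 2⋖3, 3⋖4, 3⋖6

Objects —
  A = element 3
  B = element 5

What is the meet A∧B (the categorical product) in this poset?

Lower bounds of A=3 and B=5: {0,1}
  0 ≤ 1
  1 ≤ 1
glb = 1

Answer: A∧B = 1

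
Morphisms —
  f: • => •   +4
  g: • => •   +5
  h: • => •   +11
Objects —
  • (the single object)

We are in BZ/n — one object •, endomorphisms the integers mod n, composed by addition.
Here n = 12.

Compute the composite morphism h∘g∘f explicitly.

  0 +4≡4 +5≡9 +11≡8  (mod 12)
result: +8

Answer: +8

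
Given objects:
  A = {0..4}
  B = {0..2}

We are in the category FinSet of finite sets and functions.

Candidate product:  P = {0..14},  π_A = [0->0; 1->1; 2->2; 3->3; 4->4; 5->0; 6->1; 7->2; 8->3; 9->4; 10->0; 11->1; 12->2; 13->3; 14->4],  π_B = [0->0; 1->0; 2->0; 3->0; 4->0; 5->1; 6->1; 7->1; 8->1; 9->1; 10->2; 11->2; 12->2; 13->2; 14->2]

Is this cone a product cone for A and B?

Answer: VALID PRODUCT

Work:
|A|·|B| = 5·3 = 15;  |P| = 15
Check the pairing map k ↦ (π_A(k), π_B(k)):
  0 -> (0,0)
  1 -> (1,0)
  2 -> (2,0)
  3 -> (3,0)
  4 -> (4,0)
  5 -> (0,1)
  6 -> (1,1)
  7 -> (2,1)
  8 -> (3,1)
  9 -> (4,1)
  10 -> (0,2)
  11 -> (1,2)
  12 -> (2,2)
  13 -> (3,2)
  14 -> (4,2)
distinct pairs in image: 15 / 15 needed
  → bijection onto A×B; projections well-typed.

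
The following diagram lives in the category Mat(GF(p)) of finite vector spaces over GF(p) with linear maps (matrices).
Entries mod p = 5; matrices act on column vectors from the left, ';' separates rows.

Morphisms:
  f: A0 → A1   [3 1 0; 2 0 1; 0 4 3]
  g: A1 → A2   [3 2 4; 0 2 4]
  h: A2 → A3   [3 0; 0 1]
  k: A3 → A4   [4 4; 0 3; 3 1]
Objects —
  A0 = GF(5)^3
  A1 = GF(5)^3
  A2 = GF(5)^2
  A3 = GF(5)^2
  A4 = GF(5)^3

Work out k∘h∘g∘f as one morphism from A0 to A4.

  e0=[1,0,0] f→[3,2,0] g→[3,4] h→[4,4] k→[2,2,1]
  e1=[0,1,0] f→[1,0,4] g→[4,1] h→[2,1] k→[2,3,2]
  e2=[0,0,1] f→[0,1,3] g→[4,4] h→[2,4] k→[4,2,0]
result: [2 2 4; 2 3 2; 1 2 0]

Answer: [2 2 4; 2 3 2; 1 2 0]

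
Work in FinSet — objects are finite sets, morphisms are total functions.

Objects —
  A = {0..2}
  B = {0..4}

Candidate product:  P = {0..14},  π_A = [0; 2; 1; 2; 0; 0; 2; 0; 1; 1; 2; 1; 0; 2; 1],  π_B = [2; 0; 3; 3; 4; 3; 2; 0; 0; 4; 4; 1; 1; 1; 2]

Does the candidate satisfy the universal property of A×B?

|A|·|B| = 3·5 = 15;  |P| = 15
Check the pairing map k ↦ (π_A(k), π_B(k)):
  0 ↦ (0,2)
  1 ↦ (2,0)
  2 ↦ (1,3)
  3 ↦ (2,3)
  4 ↦ (0,4)
  5 ↦ (0,3)
  6 ↦ (2,2)
  7 ↦ (0,0)
  8 ↦ (1,0)
  9 ↦ (1,4)
  10 ↦ (2,4)
  11 ↦ (1,1)
  12 ↦ (0,1)
  13 ↦ (2,1)
  14 ↦ (1,2)
distinct pairs in image: 15 / 15 needed
  → bijection onto A×B; projections well-typed.

Answer: VALID PRODUCT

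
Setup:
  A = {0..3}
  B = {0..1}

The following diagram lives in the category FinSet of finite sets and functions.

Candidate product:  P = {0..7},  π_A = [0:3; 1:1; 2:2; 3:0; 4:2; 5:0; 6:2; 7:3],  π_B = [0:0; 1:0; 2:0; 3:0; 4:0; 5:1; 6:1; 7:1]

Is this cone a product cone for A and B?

|A|·|B| = 4·2 = 8;  |P| = 8
Check the pairing map k ↦ (π_A(k), π_B(k)):
  0 : (3,0)
  1 : (1,0)
  2 : (2,0)
  3 : (0,0)
  4 : (2,0)  ✗ repeats pair of k=2
  5 : (0,1)
  6 : (2,1)
  7 : (3,1)
distinct pairs in image: 7 / 8 needed
  → (2,0) hit at k=2 and k=4

Answer: NOT A VALID PRODUCT — duplicate pair at indices 2,4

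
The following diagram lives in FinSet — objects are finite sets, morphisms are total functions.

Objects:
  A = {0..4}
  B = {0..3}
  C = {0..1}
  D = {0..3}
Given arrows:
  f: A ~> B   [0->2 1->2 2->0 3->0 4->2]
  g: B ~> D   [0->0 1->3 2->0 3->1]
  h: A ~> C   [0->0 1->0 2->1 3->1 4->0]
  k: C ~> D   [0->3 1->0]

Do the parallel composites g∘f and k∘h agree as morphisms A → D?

1) trace f;g:
  0 f~>2 g~>0
  1 f~>2 g~>0
  2 f~>0 g~>0
  3 f~>0 g~>0
  4 f~>2 g~>0
  result₁ = [0->0 1->0 2->0 3->0 4->0]
2) trace h;k:
  0 h~>0 k~>3
  1 h~>0 k~>3
  2 h~>1 k~>0
  3 h~>1 k~>0
  4 h~>0 k~>3
  result₂ = [0->3 1->3 2->0 3->0 4->3]
Equal? NO — does not commute

Answer: DOES NOT COMMUTE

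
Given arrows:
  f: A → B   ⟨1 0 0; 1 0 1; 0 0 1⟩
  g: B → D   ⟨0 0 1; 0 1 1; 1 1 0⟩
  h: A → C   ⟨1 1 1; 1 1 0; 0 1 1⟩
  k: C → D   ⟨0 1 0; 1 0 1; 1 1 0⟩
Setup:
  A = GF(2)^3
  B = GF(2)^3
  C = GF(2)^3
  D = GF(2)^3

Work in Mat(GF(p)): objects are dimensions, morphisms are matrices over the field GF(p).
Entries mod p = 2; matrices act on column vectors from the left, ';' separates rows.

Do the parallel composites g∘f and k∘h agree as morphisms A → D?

Along f;g (path 1):
  e0=(1,0,0) f→(1,1,0) g→(0,1,0)
  e1=(0,1,0) f→(0,0,0) g→(0,0,0)
  e2=(0,0,1) f→(0,1,1) g→(1,0,1)
  ⟦path⟧₁ = ⟨0 0 1; 1 0 0; 0 0 1⟩
Along h;k (path 2):
  e0=(1,0,0) h→(1,1,0) k→(1,1,0)
  e1=(0,1,0) h→(1,1,1) k→(1,0,0)
  e2=(0,0,1) h→(1,0,1) k→(0,0,1)
  ⟦path⟧₂ = ⟨1 1 0; 1 0 0; 0 0 1⟩
Equal? differ; not commutative

Answer: DOES NOT COMMUTE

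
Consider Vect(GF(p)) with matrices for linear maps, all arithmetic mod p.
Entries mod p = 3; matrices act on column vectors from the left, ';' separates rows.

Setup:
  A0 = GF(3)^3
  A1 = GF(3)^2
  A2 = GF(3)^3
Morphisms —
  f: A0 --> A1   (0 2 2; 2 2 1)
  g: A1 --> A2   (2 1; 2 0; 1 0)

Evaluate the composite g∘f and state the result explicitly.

  e0=[1,0,0] f-->[0,2] g-->[2,0,0]
  e1=[0,1,0] f-->[2,2] g-->[0,1,2]
  e2=[0,0,1] f-->[2,1] g-->[2,1,2]
composite: (2 0 2; 0 1 1; 0 2 2)

Answer: (2 0 2; 0 1 1; 0 2 2)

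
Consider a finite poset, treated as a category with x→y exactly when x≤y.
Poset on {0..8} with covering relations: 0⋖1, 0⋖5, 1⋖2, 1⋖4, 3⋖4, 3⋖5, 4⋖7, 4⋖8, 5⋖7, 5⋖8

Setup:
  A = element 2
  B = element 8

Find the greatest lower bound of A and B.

Answer: A∧B = 1

Trace:
{x : x<=A ∧ x<=B} = {0,1}  (A=2, B=8)
  0 <= 1
  1 <= 1
glb = 1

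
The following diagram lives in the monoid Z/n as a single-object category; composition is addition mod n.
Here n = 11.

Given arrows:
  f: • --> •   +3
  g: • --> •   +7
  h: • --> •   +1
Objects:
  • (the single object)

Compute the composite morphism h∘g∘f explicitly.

  0 +3≡3 +7≡10 +1≡0  (mod 11)
composite: +0

Answer: +0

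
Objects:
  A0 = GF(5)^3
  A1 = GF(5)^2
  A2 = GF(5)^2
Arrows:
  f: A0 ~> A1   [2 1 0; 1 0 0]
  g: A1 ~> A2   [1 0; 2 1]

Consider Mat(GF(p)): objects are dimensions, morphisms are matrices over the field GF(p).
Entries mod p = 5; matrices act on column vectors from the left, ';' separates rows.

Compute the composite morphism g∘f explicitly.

Answer: [2 1 0; 0 2 0]

Trace:
  e0=⟨1,0,0⟩ f~>⟨2,1⟩ g~>⟨2,0⟩
  e1=⟨0,1,0⟩ f~>⟨1,0⟩ g~>⟨1,2⟩
  e2=⟨0,0,1⟩ f~>⟨0,0⟩ g~>⟨0,0⟩
result: [2 1 0; 0 2 0]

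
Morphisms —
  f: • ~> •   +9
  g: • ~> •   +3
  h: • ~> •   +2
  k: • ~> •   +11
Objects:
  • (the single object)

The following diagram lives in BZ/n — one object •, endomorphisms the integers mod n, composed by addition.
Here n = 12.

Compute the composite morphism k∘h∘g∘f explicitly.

  0 +9≡9 +3≡0 +2≡2 +11≡1  (mod 12)
result: +1

Answer: +1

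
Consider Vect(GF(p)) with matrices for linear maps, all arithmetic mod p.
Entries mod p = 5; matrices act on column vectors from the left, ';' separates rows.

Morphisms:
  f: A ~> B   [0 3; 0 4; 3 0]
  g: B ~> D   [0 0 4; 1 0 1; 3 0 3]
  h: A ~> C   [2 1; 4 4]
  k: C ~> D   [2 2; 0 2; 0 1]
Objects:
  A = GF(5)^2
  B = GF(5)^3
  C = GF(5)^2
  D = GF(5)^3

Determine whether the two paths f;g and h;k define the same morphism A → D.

Path 1 = f;g:
  e0=(1,0) f~>(0,0,3) g~>(2,3,4)
  e1=(0,1) f~>(3,4,0) g~>(0,3,4)
  result₁ = [2 0; 3 3; 4 4]
Path 2 = h;k:
  e0=(1,0) h~>(2,4) k~>(2,3,4)
  e1=(0,1) h~>(1,4) k~>(0,3,4)
  result₂ = [2 0; 3 3; 4 4]
Equal? equal; square commutes

Answer: COMMUTES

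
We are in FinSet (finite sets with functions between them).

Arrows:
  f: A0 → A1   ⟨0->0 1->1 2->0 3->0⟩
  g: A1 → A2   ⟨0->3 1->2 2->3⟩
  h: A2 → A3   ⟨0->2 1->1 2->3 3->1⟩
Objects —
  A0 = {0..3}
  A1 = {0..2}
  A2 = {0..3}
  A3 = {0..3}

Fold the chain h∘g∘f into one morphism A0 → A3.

Answer: ⟨0->1 1->3 2->1 3->1⟩

Trace:
  0 f→0 g→3 h→1
  1 f→1 g→2 h→3
  2 f→0 g→3 h→1
  3 f→0 g→3 h→1
⟦path⟧: ⟨0->1 1->3 2->1 3->1⟩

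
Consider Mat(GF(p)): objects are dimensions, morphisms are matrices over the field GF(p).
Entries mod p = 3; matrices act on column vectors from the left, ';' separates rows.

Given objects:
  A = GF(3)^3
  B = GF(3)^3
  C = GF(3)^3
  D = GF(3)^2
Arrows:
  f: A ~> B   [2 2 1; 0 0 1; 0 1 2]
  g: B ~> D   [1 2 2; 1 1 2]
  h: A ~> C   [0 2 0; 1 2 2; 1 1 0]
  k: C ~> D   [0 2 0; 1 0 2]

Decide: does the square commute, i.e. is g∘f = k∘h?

Path 1 = f;g:
  e0=(1,0,0) f~>(2,0,0) g~>(2,2)
  e1=(0,1,0) f~>(2,0,1) g~>(1,1)
  e2=(0,0,1) f~>(1,1,2) g~>(1,0)
  result₁ = [2 1 1; 2 1 0]
Path 2 = h;k:
  e0=(1,0,0) h~>(0,1,1) k~>(2,2)
  e1=(0,1,0) h~>(2,2,1) k~>(1,1)
  e2=(0,0,1) h~>(0,2,0) k~>(1,0)
  result₂ = [2 1 1; 2 1 0]
Equal? same morphism ✓

Answer: COMMUTES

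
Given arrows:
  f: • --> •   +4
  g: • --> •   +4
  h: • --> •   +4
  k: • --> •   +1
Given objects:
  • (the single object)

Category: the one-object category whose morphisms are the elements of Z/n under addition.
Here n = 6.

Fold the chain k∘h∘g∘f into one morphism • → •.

Answer: +1

Derivation:
  0 +4≡4 +4≡2 +4≡0 +1≡1  (mod 6)
composite: +1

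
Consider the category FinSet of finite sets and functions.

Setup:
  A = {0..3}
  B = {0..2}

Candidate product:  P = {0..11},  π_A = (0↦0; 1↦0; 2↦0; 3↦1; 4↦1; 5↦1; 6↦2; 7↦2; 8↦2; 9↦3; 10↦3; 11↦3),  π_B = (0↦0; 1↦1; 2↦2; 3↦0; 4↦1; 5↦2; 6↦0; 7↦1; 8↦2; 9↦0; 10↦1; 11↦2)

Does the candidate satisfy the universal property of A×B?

Answer: VALID PRODUCT

Derivation:
|A|·|B| = 4·3 = 12;  |P| = 12
Check the pairing map k ↦ (π_A(k), π_B(k)):
  0 ↦ (0,0)
  1 ↦ (0,1)
  2 ↦ (0,2)
  3 ↦ (1,0)
  4 ↦ (1,1)
  5 ↦ (1,2)
  6 ↦ (2,0)
  7 ↦ (2,1)
  8 ↦ (2,2)
  9 ↦ (3,0)
  10 ↦ (3,1)
  11 ↦ (3,2)
distinct pairs in image: 12 / 12 needed
  → bijection onto A×B; projections well-typed.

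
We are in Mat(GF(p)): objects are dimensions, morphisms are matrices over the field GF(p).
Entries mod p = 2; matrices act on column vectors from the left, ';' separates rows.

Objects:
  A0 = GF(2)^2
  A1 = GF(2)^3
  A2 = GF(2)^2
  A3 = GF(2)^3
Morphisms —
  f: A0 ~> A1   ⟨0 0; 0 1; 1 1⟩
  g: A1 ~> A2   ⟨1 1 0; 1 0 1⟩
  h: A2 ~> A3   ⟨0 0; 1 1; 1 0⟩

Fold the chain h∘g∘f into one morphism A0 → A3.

Answer: ⟨0 0; 1 0; 0 1⟩

Trace:
  e0=⟨1,0⟩ f~>⟨0,0,1⟩ g~>⟨0,1⟩ h~>⟨0,1,0⟩
  e1=⟨0,1⟩ f~>⟨0,1,1⟩ g~>⟨1,1⟩ h~>⟨0,0,1⟩
composite: ⟨0 0; 1 0; 0 1⟩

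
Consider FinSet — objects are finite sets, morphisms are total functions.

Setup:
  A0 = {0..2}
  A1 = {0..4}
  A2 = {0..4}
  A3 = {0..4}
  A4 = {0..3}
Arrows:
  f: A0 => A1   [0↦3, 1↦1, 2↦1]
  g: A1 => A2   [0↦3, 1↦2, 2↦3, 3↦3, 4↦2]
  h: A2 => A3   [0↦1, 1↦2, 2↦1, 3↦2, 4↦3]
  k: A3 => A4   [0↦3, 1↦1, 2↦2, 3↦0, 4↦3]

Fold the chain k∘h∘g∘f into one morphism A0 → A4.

Answer: [0↦2, 1↦1, 2↦1]

Derivation:
  0 f=>3 g=>3 h=>2 k=>2
  1 f=>1 g=>2 h=>1 k=>1
  2 f=>1 g=>2 h=>1 k=>1
composite: [0↦2, 1↦1, 2↦1]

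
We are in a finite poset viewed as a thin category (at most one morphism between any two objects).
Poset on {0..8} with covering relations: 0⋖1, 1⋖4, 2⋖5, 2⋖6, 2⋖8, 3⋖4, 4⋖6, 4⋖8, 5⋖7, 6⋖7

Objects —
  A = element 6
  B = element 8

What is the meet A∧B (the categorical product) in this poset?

{x : x≤A ∧ x≤B} = {0,1,2,3,4}  (A=6, B=8)
  maximal lower bounds 2 and 4 are incomparable: neither 2≤4 nor 4≤2
→ no greatest lower bound exists

Answer: NO MEET EXISTS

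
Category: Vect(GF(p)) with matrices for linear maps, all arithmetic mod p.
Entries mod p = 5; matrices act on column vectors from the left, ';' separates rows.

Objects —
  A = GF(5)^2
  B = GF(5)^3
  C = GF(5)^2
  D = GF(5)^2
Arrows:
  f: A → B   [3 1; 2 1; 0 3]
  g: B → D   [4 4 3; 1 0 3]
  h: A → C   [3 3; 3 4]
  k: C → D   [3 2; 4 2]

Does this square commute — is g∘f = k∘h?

1) trace f;g:
  e0=(1,0) f→(3,2,0) g→(0,3)
  e1=(0,1) f→(1,1,3) g→(2,0)
  result₁ = [0 2; 3 0]
2) trace h;k:
  e0=(1,0) h→(3,3) k→(0,3)
  e1=(0,1) h→(3,4) k→(2,0)
  result₂ = [0 2; 3 0]
Equal? same morphism ✓

Answer: COMMUTES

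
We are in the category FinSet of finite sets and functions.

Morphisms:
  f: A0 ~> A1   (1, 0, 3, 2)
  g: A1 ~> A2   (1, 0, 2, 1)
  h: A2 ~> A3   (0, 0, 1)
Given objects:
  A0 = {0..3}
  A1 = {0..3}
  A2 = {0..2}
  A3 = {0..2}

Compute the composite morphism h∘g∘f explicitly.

  0 f~>1 g~>0 h~>0
  1 f~>0 g~>1 h~>0
  2 f~>3 g~>1 h~>0
  3 f~>2 g~>2 h~>1
⟦path⟧: (0, 0, 0, 1)

Answer: (0, 0, 0, 1)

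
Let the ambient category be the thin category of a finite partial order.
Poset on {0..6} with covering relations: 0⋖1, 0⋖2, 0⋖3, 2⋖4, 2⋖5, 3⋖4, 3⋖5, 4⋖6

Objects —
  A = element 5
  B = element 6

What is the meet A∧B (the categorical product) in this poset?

Answer: NO MEET EXISTS

Work:
Lower bounds of A=5 and B=6: {0,2,3}
  maximal lower bounds 2 and 3 are incomparable: neither 2≤3 nor 3≤2
→ no greatest lower bound exists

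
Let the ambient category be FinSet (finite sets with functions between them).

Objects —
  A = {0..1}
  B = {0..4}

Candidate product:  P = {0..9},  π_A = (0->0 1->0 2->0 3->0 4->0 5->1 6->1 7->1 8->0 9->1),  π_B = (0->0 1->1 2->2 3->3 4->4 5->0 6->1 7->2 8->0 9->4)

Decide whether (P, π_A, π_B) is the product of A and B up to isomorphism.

|A|·|B| = 2·5 = 10;  |P| = 10
Check the pairing map k ↦ (π_A(k), π_B(k)):
  0 -> (0,0)
  1 -> (0,1)
  2 -> (0,2)
  3 -> (0,3)
  4 -> (0,4)
  5 -> (1,0)
  6 -> (1,1)
  7 -> (1,2)
  8 -> (0,0)  ✗ repeats pair of k=0
  9 -> (1,4)
distinct pairs in image: 9 / 10 needed
  → (0,0) hit at k=0 and k=8

Answer: NOT A VALID PRODUCT — duplicate pair at indices 0,8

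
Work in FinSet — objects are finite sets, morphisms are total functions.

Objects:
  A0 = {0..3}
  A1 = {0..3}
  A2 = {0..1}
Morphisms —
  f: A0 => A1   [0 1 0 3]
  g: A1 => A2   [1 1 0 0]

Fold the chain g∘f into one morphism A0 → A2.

  0 f=>0 g=>1
  1 f=>1 g=>1
  2 f=>0 g=>1
  3 f=>3 g=>0
result: [1 1 1 0]

Answer: [1 1 1 0]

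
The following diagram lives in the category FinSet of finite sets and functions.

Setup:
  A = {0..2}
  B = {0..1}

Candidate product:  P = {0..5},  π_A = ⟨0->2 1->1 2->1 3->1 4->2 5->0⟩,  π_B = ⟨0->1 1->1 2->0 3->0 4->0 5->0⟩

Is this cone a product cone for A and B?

|A|·|B| = 3·2 = 6;  |P| = 6
Check the pairing map k ↦ (π_A(k), π_B(k)):
  0 -> (2,1)
  1 -> (1,1)
  2 -> (1,0)
  3 -> (1,0)  ✗ repeats pair of k=2
  4 -> (2,0)
  5 -> (0,0)
distinct pairs in image: 5 / 6 needed
  → (1,0) hit at k=2 and k=3

Answer: NOT A VALID PRODUCT — duplicate pair at indices 3,2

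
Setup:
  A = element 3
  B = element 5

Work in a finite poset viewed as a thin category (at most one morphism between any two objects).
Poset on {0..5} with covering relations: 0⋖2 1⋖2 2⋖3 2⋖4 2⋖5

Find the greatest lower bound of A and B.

Answer: A∧B = 2

Work:
Common predecessors of 3,5: {0,1,2}
  0 ⊑ 2
  1 ⊑ 2
  2 ⊑ 2
glb = 2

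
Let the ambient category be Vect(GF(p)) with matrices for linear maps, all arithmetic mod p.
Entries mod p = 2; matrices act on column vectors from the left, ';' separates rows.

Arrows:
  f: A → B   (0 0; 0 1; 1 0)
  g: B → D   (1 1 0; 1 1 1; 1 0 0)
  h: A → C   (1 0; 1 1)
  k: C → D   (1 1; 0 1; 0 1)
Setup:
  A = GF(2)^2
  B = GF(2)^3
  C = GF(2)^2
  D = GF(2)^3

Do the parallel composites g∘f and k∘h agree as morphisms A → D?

Path 1 = f;g:
  e0=(1,0) f→(0,0,1) g→(0,1,0)
  e1=(0,1) f→(0,1,0) g→(1,1,0)
  result₁ = (0 1; 1 1; 0 0)
Path 2 = h;k:
  e0=(1,0) h→(1,1) k→(0,1,1)
  e1=(0,1) h→(0,1) k→(1,1,1)
  result₂ = (0 1; 1 1; 1 1)
Equal? distinct morphisms ✗

Answer: DOES NOT COMMUTE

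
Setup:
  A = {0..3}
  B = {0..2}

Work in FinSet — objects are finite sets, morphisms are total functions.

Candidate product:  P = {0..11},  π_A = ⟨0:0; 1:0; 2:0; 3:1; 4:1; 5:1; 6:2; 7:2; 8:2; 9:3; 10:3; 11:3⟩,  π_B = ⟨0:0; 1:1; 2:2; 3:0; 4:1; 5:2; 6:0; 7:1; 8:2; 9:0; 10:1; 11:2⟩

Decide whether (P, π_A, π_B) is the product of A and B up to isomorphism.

Answer: VALID PRODUCT

Derivation:
|A|·|B| = 4·3 = 12;  |P| = 12
Check the pairing map k ↦ (π_A(k), π_B(k)):
  0 : (0,0)
  1 : (0,1)
  2 : (0,2)
  3 : (1,0)
  4 : (1,1)
  5 : (1,2)
  6 : (2,0)
  7 : (2,1)
  8 : (2,2)
  9 : (3,0)
  10 : (3,1)
  11 : (3,2)
distinct pairs in image: 12 / 12 needed
  → bijection onto A×B; projections well-typed.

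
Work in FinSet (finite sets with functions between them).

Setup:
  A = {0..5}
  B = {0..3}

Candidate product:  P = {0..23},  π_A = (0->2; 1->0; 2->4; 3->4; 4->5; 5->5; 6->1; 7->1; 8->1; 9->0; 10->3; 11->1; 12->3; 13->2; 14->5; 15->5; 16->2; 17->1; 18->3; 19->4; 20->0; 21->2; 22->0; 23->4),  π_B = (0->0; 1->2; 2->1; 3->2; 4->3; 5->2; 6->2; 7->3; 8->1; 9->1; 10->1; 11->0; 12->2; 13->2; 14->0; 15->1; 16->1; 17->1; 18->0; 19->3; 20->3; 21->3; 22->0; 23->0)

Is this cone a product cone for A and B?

Answer: NOT A VALID PRODUCT — duplicate pair at indices 8,17

Trace:
|A|·|B| = 6·4 = 24;  |P| = 24
Check the pairing map k ↦ (π_A(k), π_B(k)):
  0 -> (2,0)
  1 -> (0,2)
  2 -> (4,1)
  3 -> (4,2)
  4 -> (5,3)
  5 -> (5,2)
  6 -> (1,2)
  7 -> (1,3)
  8 -> (1,1)
  9 -> (0,1)
  10 -> (3,1)
  11 -> (1,0)
  12 -> (3,2)
  13 -> (2,2)
  14 -> (5,0)
  15 -> (5,1)
  16 -> (2,1)
  17 -> (1,1)  ✗ repeats pair of k=8
  18 -> (3,0)
  19 -> (4,3)
  20 -> (0,3)
  21 -> (2,3)
  22 -> (0,0)
  23 -> (4,0)
distinct pairs in image: 23 / 24 needed
  → (1,1) hit at k=8 and k=17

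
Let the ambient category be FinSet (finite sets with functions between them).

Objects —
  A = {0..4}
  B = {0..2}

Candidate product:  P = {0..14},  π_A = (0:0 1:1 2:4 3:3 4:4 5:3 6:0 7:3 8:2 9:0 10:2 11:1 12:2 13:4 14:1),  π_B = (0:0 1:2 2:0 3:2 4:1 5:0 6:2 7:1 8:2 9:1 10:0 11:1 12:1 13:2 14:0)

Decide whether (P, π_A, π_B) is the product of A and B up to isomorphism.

|A|·|B| = 5·3 = 15;  |P| = 15
Check the pairing map k ↦ (π_A(k), π_B(k)):
  0 : (0,0)
  1 : (1,2)
  2 : (4,0)
  3 : (3,2)
  4 : (4,1)
  5 : (3,0)
  6 : (0,2)
  7 : (3,1)
  8 : (2,2)
  9 : (0,1)
  10 : (2,0)
  11 : (1,1)
  12 : (2,1)
  13 : (4,2)
  14 : (1,0)
distinct pairs in image: 15 / 15 needed
  → bijection onto A×B; projections well-typed.

Answer: VALID PRODUCT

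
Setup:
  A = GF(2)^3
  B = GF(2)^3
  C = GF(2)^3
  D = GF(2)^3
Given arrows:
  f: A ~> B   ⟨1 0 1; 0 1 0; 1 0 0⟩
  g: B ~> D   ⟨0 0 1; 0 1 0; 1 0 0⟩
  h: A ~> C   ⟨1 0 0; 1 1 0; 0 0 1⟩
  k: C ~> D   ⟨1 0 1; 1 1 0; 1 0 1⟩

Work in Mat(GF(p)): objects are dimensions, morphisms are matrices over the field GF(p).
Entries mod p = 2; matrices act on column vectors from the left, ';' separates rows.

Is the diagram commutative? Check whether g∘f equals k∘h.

Along f;g (path 1):
  e0=⟨1,0,0⟩ f~>⟨1,0,1⟩ g~>⟨1,0,1⟩
  e1=⟨0,1,0⟩ f~>⟨0,1,0⟩ g~>⟨0,1,0⟩
  e2=⟨0,0,1⟩ f~>⟨1,0,0⟩ g~>⟨0,0,1⟩
  result₁ = ⟨1 0 0; 0 1 0; 1 0 1⟩
Along h;k (path 2):
  e0=⟨1,0,0⟩ h~>⟨1,1,0⟩ k~>⟨1,0,1⟩
  e1=⟨0,1,0⟩ h~>⟨0,1,0⟩ k~>⟨0,1,0⟩
  e2=⟨0,0,1⟩ h~>⟨0,0,1⟩ k~>⟨1,0,1⟩
  result₂ = ⟨1 0 1; 0 1 0; 1 0 1⟩
Equal? distinct morphisms ✗

Answer: DOES NOT COMMUTE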